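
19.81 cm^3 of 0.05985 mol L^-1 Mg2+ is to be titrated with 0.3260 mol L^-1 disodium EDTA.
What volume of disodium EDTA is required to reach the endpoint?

3.637 mL

Mg^2+ + EDTA^4- → [Mg(EDTA)]^2-
n(Mg2+) = 0.01981 L × 0.05985 mol/L = 1.186 × 10^-3 mol
n(EDTA) = 1.186 × 10^-3 mol (1:1 stoichiometry)
V(EDTA) = 1.186 × 10^-3 mol / 0.3260 mol/L = 0.003637 L = 3.637 mL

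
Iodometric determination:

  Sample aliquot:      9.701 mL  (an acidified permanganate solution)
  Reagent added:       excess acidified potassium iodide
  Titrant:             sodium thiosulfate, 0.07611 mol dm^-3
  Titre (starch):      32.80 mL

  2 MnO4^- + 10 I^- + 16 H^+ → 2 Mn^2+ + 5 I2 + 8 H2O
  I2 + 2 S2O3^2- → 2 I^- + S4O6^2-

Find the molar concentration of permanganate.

n(S2O3^2-) = 0.03280 × 0.07611 = 2.496 × 10^-3 mol
n(I2) = n(S2O3^2-)/2 = 1.248 × 10^-3 mol
From the 2:5 ratio, n(MnO4^-) in the aliquot = 2/5 × 1.248 × 10^-3 = 4.993 × 10^-4 mol
[MnO4^-] = 4.993 × 10^-4 / 0.009701 = 0.05147 mol/L

0.05147 mol/L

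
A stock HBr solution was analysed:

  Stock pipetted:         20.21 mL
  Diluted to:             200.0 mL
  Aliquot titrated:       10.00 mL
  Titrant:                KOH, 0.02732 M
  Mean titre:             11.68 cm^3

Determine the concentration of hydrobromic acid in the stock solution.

HBr + KOH → KBr + H2O
n(KOH) = 0.01168 × 0.02732 = 3.191 × 10^-4 mol
n(HBr) in the aliquot = 3.191 × 10^-4 mol (1:1 ratio)
[HBr]_dilute = 3.191 × 10^-4 / 0.01000 = 0.03191 mol/L
Dilution factor = 200.0 / 20.21 = 9.896
[HBr]_stock = 0.03191 × 9.896 = 0.3158 mol/L

0.3158 M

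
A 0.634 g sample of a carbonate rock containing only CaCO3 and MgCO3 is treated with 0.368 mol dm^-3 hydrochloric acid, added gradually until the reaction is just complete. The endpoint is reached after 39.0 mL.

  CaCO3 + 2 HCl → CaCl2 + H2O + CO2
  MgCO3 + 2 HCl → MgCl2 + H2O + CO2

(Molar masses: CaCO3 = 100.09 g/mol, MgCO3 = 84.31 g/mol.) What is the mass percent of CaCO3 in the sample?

29.0 %

n(HCl) = 0.0390 × 0.368 = 0.0144 mol
Let x = n(CaCO3), y = n(MgCO3).
Titrant: 2x + 2y = 0.0144;  mass: 100.09x + 84.31y = 0.634
Solving, x = 1.84 × 10^-3 mol, y = 5.34 × 10^-3 mol
mass of CaCO3 = 1.84 × 10^-3 × 100.09 = 0.184 g
% CaCO3 = 0.184 / 0.634 × 100 = 29.0 %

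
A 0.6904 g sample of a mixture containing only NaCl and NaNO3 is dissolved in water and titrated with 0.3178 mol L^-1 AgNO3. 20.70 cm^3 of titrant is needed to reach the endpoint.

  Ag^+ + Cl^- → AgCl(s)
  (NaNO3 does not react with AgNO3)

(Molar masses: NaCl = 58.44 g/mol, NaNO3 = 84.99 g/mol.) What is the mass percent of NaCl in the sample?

55.68 %

n(AgNO3) = 0.02070 × 0.3178 = 6.578 × 10^-3 mol
Let x = n(NaCl), y = n(NaNO3).
Titrant: 1x = 6.578 × 10^-3;  mass: 58.44x + 84.99y = 0.6904
Solving, x = 6.578 × 10^-3 mol, y = 3.600 × 10^-3 mol
mass of NaCl = 6.578 × 10^-3 × 58.44 = 0.3844 g
% NaCl = 0.3844 / 0.6904 × 100 = 55.68 %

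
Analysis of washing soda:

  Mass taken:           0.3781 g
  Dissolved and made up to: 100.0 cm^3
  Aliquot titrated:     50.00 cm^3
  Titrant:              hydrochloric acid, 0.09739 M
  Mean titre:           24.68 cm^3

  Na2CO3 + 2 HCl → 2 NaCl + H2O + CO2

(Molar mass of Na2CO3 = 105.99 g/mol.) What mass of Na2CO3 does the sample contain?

0.2548 g

n(HCl) per titration = 0.02468 × 0.09739 = 2.404 × 10^-3 mol
From the 1:2 ratio, n(Na2CO3) in each aliquot = 1/2 × 2.404 × 10^-3 = 1.202 × 10^-3 mol
n(Na2CO3) in the whole flask = 1.202 × 10^-3 × 100.0/50.00 = 2.404 × 10^-3 mol
mass of Na2CO3 = 2.404 × 10^-3 × 105.99 = 0.2548 g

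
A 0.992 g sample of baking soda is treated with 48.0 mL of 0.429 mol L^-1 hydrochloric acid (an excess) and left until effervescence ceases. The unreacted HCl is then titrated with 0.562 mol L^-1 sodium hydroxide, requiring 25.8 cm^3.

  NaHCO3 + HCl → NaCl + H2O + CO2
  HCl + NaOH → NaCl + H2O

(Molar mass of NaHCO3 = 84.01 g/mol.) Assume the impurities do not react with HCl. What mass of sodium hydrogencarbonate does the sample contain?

n(HCl) added = 0.0480 × 0.429 = 0.0206 mol
n(NaOH) used in back-titration = 0.0258 × 0.562 = 0.0145 mol
n(HCl) left over = 0.0145 mol (1:1 ratio)
n(HCl) consumed by analyte = 0.0206 − 0.0145 = 6.09 × 10^-3 mol
n(NaHCO3) = 6.09 × 10^-3 mol (1:1 ratio)
mass of NaHCO3 = 6.09 × 10^-3 × 84.01 = 0.512 g

0.512 g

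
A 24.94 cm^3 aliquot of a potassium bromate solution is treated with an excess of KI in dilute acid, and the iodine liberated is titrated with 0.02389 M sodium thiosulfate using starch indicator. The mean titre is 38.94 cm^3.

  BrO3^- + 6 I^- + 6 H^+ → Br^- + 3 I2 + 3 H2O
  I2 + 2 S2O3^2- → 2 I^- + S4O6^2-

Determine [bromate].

n(S2O3^2-) = 0.03894 × 0.02389 = 9.303 × 10^-4 mol
n(I2) = n(S2O3^2-)/2 = 4.651 × 10^-4 mol
From the 1:3 ratio, n(BrO3^-) in the aliquot = 1/3 × 4.651 × 10^-4 = 1.550 × 10^-4 mol
[BrO3^-] = 1.550 × 10^-4 / 0.02494 = 0.006217 mol/L

0.006217 M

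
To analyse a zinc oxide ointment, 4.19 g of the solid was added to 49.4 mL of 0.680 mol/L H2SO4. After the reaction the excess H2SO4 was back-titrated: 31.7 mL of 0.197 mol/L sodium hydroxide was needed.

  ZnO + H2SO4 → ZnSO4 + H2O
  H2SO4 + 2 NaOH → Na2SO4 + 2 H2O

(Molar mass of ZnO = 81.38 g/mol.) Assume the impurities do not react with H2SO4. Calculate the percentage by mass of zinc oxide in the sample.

n(H2SO4) added = 0.0494 × 0.680 = 0.0336 mol
n(NaOH) used in back-titration = 0.0317 × 0.197 = 6.24 × 10^-3 mol
From the 1:2 ratio, n(H2SO4) left over = 1/2 × 6.24 × 10^-3 = 3.12 × 10^-3 mol
n(H2SO4) consumed by analyte = 0.0336 − 3.12 × 10^-3 = 0.0305 mol
n(ZnO) = 0.0305 mol (1:1 ratio)
mass of ZnO = 0.0305 × 81.38 = 2.48 g
% ZnO = 2.48 / 4.19 × 100 = 59.2 %

59.2 %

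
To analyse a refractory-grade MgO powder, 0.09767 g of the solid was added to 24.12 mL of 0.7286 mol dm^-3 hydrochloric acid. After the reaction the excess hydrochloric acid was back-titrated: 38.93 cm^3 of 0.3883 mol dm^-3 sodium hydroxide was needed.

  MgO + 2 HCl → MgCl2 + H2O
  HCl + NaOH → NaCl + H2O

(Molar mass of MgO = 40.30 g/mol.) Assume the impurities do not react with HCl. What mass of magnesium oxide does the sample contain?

0.04951 g

n(HCl) added = 0.02412 × 0.7286 = 0.01757 mol
n(NaOH) used in back-titration = 0.03893 × 0.3883 = 0.01512 mol
n(HCl) left over = 0.01512 mol (1:1 ratio)
n(HCl) consumed by analyte = 0.01757 − 0.01512 = 2.457 × 10^-3 mol
From the 1:2 ratio, n(MgO) = 1/2 × 2.457 × 10^-3 = 1.229 × 10^-3 mol
mass of MgO = 1.229 × 10^-3 × 40.30 = 0.04951 g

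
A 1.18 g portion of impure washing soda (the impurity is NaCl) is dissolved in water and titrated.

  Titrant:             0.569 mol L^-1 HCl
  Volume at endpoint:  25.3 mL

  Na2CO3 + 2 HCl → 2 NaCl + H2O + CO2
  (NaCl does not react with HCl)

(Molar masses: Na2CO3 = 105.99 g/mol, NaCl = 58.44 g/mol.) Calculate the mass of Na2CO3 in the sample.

n(HCl) = 0.0253 × 0.569 = 0.0144 mol
Let x = n(Na2CO3), y = n(NaCl).
Titrant: 2x = 0.0144;  mass: 105.99x + 58.44y = 1.18
Solving, x = 7.20 × 10^-3 mol, y = 7.14 × 10^-3 mol
mass of Na2CO3 = 7.20 × 10^-3 × 105.99 = 0.763 g

0.763 g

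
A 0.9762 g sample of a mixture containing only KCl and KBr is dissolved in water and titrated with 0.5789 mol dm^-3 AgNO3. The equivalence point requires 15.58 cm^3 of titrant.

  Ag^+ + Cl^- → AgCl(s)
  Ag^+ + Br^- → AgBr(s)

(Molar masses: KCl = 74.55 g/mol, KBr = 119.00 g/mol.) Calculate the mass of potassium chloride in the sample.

0.1628 g

n(AgNO3) = 0.01558 × 0.5789 = 9.019 × 10^-3 mol
Let x = n(KCl), y = n(KBr).
Titrant: 1x + 1y = 9.019 × 10^-3;  mass: 74.55x + 119.00y = 0.9762
Solving, x = 2.184 × 10^-3 mol, y = 6.835 × 10^-3 mol
mass of KCl = 2.184 × 10^-3 × 74.55 = 0.1628 g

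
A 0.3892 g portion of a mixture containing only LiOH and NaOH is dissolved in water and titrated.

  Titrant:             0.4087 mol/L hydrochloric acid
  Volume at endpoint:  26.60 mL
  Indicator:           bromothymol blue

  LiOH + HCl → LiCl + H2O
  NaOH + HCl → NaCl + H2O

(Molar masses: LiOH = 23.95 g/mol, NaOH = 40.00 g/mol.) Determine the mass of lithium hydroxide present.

n(HCl) = 0.02660 × 0.4087 = 0.01087 mol
Let x = n(LiOH), y = n(NaOH).
Titrant: 1x + 1y = 0.01087;  mass: 23.95x + 40.00y = 0.3892
Solving, x = 2.845 × 10^-3 mol, y = 8.027 × 10^-3 mol
mass of LiOH = 2.845 × 10^-3 × 23.95 = 0.06813 g

0.06813 g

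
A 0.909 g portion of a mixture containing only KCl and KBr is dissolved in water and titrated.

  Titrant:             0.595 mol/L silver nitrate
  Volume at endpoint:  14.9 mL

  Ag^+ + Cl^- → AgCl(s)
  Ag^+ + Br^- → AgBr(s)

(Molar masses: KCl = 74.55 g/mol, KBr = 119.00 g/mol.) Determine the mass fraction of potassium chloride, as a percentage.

26.9 %

n(AgNO3) = 0.0149 × 0.595 = 8.87 × 10^-3 mol
Let x = n(KCl), y = n(KBr).
Titrant: 1x + 1y = 8.87 × 10^-3;  mass: 74.55x + 119.00y = 0.909
Solving, x = 3.28 × 10^-3 mol, y = 5.58 × 10^-3 mol
mass of KCl = 3.28 × 10^-3 × 74.55 = 0.245 g
% KCl = 0.245 / 0.909 × 100 = 26.9 %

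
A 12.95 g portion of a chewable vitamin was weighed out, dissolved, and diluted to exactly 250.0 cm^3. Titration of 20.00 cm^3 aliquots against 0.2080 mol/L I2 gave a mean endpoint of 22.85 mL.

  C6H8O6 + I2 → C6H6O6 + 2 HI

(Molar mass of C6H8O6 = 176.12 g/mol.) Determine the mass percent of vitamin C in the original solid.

n(I2) per titration = 0.02285 × 0.2080 = 4.753 × 10^-3 mol
n(C6H8O6) in each aliquot = 4.753 × 10^-3 mol (1:1 ratio)
n(C6H8O6) in the whole flask = 4.753 × 10^-3 × 250.0/20.00 = 0.05941 mol
mass of C6H8O6 = 0.05941 × 176.12 = 10.46 g
% C6H8O6 = 10.46 / 12.95 × 100 = 80.80 %

80.80 %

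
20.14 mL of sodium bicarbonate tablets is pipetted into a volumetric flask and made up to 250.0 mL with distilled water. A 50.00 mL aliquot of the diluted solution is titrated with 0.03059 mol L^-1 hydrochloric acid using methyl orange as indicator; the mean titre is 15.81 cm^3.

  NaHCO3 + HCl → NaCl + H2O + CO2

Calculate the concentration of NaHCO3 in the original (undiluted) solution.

n(HCl) = 0.01581 × 0.03059 = 4.836 × 10^-4 mol
n(NaHCO3) in the aliquot = 4.836 × 10^-4 mol (1:1 ratio)
[NaHCO3]_dilute = 4.836 × 10^-4 / 0.05000 = 0.009673 mol/L
Dilution factor = 250.0 / 20.14 = 12.41
[NaHCO3]_stock = 0.009673 × 12.41 = 0.1201 mol/L

0.1201 mol/L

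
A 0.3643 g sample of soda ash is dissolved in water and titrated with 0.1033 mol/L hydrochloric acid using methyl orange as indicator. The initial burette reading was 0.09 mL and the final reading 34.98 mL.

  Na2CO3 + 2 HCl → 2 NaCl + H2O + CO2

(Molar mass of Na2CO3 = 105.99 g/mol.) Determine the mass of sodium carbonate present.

0.1910 g

n(HCl) = 0.03489 L × 0.1033 mol/L = 3.604 × 10^-3 mol
From the 1:2 ratio, n(Na2CO3) = 1/2 × 3.604 × 10^-3 = 1.802 × 10^-3 mol
mass of Na2CO3 = 1.802 × 10^-3 × 105.99 g/mol = 0.1910 g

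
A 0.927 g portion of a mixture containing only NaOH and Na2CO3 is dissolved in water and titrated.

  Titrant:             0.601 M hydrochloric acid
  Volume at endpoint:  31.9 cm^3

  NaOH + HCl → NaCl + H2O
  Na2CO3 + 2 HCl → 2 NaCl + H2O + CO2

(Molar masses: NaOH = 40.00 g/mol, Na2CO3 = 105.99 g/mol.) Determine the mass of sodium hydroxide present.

0.274 g

n(HCl) = 0.0319 × 0.601 = 0.0192 mol
Let x = n(NaOH), y = n(Na2CO3).
Titrant: 1x + 2y = 0.0192;  mass: 40.00x + 105.99y = 0.927
Solving, x = 6.85 × 10^-3 mol, y = 6.16 × 10^-3 mol
mass of NaOH = 6.85 × 10^-3 × 40.00 = 0.274 g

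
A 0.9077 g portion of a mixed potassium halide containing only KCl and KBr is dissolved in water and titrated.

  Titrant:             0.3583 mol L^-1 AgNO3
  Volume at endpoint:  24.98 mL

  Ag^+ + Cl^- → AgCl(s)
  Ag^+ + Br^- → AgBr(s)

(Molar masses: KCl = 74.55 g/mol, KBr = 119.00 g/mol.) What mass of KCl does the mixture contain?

n(AgNO3) = 0.02498 × 0.3583 = 8.950 × 10^-3 mol
Let x = n(KCl), y = n(KBr).
Titrant: 1x + 1y = 8.950 × 10^-3;  mass: 74.55x + 119.00y = 0.9077
Solving, x = 3.541 × 10^-3 mol, y = 5.410 × 10^-3 mol
mass of KCl = 3.541 × 10^-3 × 74.55 = 0.2640 g

0.2640 g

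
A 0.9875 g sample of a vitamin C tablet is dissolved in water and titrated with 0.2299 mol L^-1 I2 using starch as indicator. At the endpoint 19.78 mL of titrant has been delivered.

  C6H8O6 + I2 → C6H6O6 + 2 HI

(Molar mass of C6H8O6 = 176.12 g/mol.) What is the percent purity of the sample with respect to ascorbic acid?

81.10 %

n(I2) = 0.01978 L × 0.2299 mol/L = 4.547 × 10^-3 mol
n(C6H8O6) = 4.547 × 10^-3 mol (1:1 ratio)
mass of C6H8O6 = 4.547 × 10^-3 × 176.12 g/mol = 0.8009 g
% C6H8O6 = 0.8009 / 0.9875 × 100 = 81.10 %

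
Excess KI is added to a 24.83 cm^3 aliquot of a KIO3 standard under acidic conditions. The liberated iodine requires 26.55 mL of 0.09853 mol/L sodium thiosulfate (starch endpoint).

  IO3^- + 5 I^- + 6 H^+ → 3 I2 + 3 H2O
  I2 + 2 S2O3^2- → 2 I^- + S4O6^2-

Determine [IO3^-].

n(S2O3^2-) = 0.02655 × 0.09853 = 2.616 × 10^-3 mol
n(I2) = n(S2O3^2-)/2 = 1.308 × 10^-3 mol
From the 1:3 ratio, n(IO3^-) in the aliquot = 1/3 × 1.308 × 10^-3 = 4.360 × 10^-4 mol
[IO3^-] = 4.360 × 10^-4 / 0.02483 = 0.01756 mol/L

0.01756 mol/L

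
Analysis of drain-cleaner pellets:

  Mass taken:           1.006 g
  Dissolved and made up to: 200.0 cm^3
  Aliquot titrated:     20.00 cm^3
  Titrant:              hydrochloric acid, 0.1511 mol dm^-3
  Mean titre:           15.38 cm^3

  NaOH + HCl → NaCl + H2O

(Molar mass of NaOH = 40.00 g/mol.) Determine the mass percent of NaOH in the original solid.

92.40 %

n(HCl) per titration = 0.01538 × 0.1511 = 2.324 × 10^-3 mol
n(NaOH) in each aliquot = 2.324 × 10^-3 mol (1:1 ratio)
n(NaOH) in the whole flask = 2.324 × 10^-3 × 200.0/20.00 = 0.02324 mol
mass of NaOH = 0.02324 × 40.00 = 0.9296 g
% NaOH = 0.9296 / 1.006 × 100 = 92.40 %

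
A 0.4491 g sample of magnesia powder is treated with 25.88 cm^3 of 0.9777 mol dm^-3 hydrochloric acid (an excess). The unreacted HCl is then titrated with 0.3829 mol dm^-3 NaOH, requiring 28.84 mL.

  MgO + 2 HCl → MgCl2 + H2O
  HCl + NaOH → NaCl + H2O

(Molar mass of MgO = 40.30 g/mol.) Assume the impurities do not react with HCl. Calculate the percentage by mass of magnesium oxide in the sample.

n(HCl) added = 0.02588 × 0.9777 = 0.02530 mol
n(NaOH) used in back-titration = 0.02884 × 0.3829 = 0.01104 mol
n(HCl) left over = 0.01104 mol (1:1 ratio)
n(HCl) consumed by analyte = 0.02530 − 0.01104 = 0.01426 mol
From the 1:2 ratio, n(MgO) = 1/2 × 0.01426 = 7.130 × 10^-3 mol
mass of MgO = 7.130 × 10^-3 × 40.30 = 0.2873 g
% MgO = 0.2873 / 0.4491 × 100 = 63.98 %

63.98 %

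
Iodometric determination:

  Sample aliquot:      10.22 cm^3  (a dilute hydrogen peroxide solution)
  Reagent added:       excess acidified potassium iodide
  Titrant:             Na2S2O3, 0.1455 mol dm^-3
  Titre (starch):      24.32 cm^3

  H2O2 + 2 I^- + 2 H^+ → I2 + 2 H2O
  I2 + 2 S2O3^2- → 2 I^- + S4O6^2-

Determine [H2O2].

n(S2O3^2-) = 0.02432 × 0.1455 = 3.539 × 10^-3 mol
n(I2) = n(S2O3^2-)/2 = 1.769 × 10^-3 mol
n(H2O2) in the aliquot = 1.769 × 10^-3 mol (1:1 ratio)
[H2O2] = 1.769 × 10^-3 / 0.01022 = 0.1731 mol/L

0.1731 mol/L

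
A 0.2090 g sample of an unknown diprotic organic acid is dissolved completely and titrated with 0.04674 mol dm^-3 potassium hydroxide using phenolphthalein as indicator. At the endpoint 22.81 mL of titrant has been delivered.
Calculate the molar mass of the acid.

n(KOH) = 0.02281 L × 0.04674 mol/L = 1.066 × 10^-3 mol
From the 1:2 ratio, n(H2A) = 1/2 × 1.066 × 10^-3 = 5.331 × 10^-4 mol
M = m / n = 0.2090 g / 5.331 × 10^-4 mol = 392.1 g/mol

392.1 g/mol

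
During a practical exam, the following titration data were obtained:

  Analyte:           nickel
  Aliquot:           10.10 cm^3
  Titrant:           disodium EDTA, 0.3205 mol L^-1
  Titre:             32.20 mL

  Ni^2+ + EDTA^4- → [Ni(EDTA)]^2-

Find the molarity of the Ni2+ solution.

1.022 mol/L

n(EDTA) = 0.03220 L × 0.3205 mol/L = 0.01032 mol
n(Ni2+) = 0.01032 mol (1:1 mole ratio)
[Ni2+] = 0.01032 mol / 0.01010 L = 1.022 mol/L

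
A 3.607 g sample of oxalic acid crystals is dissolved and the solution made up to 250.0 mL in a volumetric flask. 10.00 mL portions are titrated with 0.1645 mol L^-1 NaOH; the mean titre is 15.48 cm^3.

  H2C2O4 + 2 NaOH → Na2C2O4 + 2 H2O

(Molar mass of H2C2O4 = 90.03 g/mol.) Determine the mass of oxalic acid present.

n(NaOH) per titration = 0.01548 × 0.1645 = 2.546 × 10^-3 mol
From the 1:2 ratio, n(H2C2O4) in each aliquot = 1/2 × 2.546 × 10^-3 = 1.273 × 10^-3 mol
n(H2C2O4) in the whole flask = 1.273 × 10^-3 × 250.0/10.00 = 0.03183 mol
mass of H2C2O4 = 0.03183 × 90.03 = 2.866 g

2.866 g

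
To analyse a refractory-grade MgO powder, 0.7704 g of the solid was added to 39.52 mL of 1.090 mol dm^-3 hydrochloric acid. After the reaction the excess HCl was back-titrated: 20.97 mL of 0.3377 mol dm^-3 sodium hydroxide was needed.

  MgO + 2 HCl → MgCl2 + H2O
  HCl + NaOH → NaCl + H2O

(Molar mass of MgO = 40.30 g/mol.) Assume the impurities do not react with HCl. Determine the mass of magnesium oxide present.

0.7253 g

n(HCl) added = 0.03952 × 1.090 = 0.04308 mol
n(NaOH) used in back-titration = 0.02097 × 0.3377 = 7.082 × 10^-3 mol
n(HCl) left over = 7.082 × 10^-3 mol (1:1 ratio)
n(HCl) consumed by analyte = 0.04308 − 7.082 × 10^-3 = 0.03600 mol
From the 1:2 ratio, n(MgO) = 1/2 × 0.03600 = 0.01800 mol
mass of MgO = 0.01800 × 40.30 = 0.7253 g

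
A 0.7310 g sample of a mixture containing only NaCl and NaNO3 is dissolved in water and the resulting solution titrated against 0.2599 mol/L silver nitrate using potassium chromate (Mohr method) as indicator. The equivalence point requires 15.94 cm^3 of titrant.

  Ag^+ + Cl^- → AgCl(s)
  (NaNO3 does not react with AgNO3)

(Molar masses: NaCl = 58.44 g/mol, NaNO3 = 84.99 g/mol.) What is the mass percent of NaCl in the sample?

33.12 %

n(AgNO3) = 0.01594 × 0.2599 = 4.143 × 10^-3 mol
Let x = n(NaCl), y = n(NaNO3).
Titrant: 1x = 4.143 × 10^-3;  mass: 58.44x + 84.99y = 0.7310
Solving, x = 4.143 × 10^-3 mol, y = 5.752 × 10^-3 mol
mass of NaCl = 4.143 × 10^-3 × 58.44 = 0.2421 g
% NaCl = 0.2421 / 0.7310 × 100 = 33.12 %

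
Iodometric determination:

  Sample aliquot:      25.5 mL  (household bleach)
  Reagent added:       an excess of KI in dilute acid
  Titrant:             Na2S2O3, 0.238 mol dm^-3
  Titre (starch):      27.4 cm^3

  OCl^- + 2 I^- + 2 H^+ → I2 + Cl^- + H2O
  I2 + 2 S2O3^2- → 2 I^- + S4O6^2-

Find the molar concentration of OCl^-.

0.128 mol/L

n(S2O3^2-) = 0.0274 × 0.238 = 6.52 × 10^-3 mol
n(I2) = n(S2O3^2-)/2 = 3.26 × 10^-3 mol
n(OCl^-) in the aliquot = 3.26 × 10^-3 mol (1:1 ratio)
[OCl^-] = 3.26 × 10^-3 / 0.0255 = 0.128 mol/L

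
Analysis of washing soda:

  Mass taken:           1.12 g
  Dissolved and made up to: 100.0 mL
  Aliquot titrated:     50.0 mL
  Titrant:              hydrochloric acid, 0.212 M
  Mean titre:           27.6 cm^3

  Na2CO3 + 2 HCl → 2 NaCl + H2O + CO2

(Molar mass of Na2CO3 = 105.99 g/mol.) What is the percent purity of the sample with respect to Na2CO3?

n(HCl) per titration = 0.0276 × 0.212 = 5.85 × 10^-3 mol
From the 1:2 ratio, n(Na2CO3) in each aliquot = 1/2 × 5.85 × 10^-3 = 2.93 × 10^-3 mol
n(Na2CO3) in the whole flask = 2.93 × 10^-3 × 100.0/50.0 = 5.85 × 10^-3 mol
mass of Na2CO3 = 5.85 × 10^-3 × 105.99 = 0.620 g
% Na2CO3 = 0.620 / 1.12 × 100 = 55.4 %

55.4 %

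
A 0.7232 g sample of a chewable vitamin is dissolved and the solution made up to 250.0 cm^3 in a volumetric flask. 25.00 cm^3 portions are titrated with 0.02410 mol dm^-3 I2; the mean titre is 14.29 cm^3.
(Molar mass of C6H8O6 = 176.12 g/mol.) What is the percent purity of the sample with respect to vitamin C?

C6H8O6 + I2 → C6H6O6 + 2 HI
n(I2) per titration = 0.01429 × 0.02410 = 3.444 × 10^-4 mol
n(C6H8O6) in each aliquot = 3.444 × 10^-4 mol (1:1 ratio)
n(C6H8O6) in the whole flask = 3.444 × 10^-4 × 250.0/25.00 = 3.444 × 10^-3 mol
mass of C6H8O6 = 3.444 × 10^-3 × 176.12 = 0.6065 g
% C6H8O6 = 0.6065 / 0.7232 × 100 = 83.87 %

83.87 %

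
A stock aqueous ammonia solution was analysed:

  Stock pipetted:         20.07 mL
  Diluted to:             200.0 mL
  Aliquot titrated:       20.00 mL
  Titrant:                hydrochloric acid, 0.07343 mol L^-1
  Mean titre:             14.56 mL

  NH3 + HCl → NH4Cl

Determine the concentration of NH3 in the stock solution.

n(HCl) = 0.01456 × 0.07343 = 1.069 × 10^-3 mol
n(NH3) in the aliquot = 1.069 × 10^-3 mol (1:1 ratio)
[NH3]_dilute = 1.069 × 10^-3 / 0.02000 = 0.05346 mol/L
Dilution factor = 200.0 / 20.07 = 9.965
[NH3]_stock = 0.05346 × 9.965 = 0.5327 mol/L

0.5327 mol/L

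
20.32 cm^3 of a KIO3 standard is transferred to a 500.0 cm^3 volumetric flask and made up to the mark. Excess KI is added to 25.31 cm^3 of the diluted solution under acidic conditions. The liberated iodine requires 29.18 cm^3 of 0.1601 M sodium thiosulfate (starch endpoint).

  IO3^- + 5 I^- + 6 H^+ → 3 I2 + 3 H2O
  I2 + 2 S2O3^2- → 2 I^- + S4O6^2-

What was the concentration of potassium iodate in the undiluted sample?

n(S2O3^2-) = 0.02918 × 0.1601 = 4.672 × 10^-3 mol
n(I2) = n(S2O3^2-)/2 = 2.336 × 10^-3 mol
From the 1:3 ratio, n(IO3^-) in the aliquot = 1/3 × 2.336 × 10^-3 = 7.786 × 10^-4 mol
[IO3^-]_dilute = 7.786 × 10^-4 / 0.02531 = 0.03076 mol/L
[IO3^-]_original = 0.03076 × 500.0/20.32 = 0.7570 mol/L

0.7570 M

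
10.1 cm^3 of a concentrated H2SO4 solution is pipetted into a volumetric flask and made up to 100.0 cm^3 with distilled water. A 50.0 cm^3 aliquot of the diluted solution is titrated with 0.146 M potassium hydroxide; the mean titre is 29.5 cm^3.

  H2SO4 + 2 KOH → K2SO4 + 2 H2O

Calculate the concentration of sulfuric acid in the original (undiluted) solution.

n(KOH) = 0.0295 × 0.146 = 4.31 × 10^-3 mol
From the 1:2 ratio, n(H2SO4) in the aliquot = 1/2 × 4.31 × 10^-3 = 2.15 × 10^-3 mol
[H2SO4]_dilute = 2.15 × 10^-3 / 0.0500 = 0.0431 mol/L
Dilution factor = 100.0 / 10.1 = 9.901
[H2SO4]_stock = 0.0431 × 9.901 = 0.426 mol/L

0.426 M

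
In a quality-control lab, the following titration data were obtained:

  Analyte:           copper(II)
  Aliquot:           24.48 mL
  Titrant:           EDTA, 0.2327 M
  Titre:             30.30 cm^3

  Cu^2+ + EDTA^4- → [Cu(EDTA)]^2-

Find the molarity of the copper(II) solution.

n(EDTA) = 0.03030 L × 0.2327 mol/L = 7.051 × 10^-3 mol
n(Cu2+) = 7.051 × 10^-3 mol (1:1 mole ratio)
[Cu2+] = 7.051 × 10^-3 mol / 0.02448 L = 0.2880 mol/L

0.2880 M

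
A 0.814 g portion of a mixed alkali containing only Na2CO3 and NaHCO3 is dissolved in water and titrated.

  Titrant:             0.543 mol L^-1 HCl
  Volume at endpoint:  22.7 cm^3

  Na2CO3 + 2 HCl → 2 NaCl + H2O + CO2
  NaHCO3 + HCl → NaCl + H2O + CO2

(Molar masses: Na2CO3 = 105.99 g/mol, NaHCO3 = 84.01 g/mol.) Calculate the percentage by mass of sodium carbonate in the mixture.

n(HCl) = 0.0227 × 0.543 = 0.0123 mol
Let x = n(Na2CO3), y = n(NaHCO3).
Titrant: 2x + 1y = 0.0123;  mass: 105.99x + 84.01y = 0.814
Solving, x = 3.57 × 10^-3 mol, y = 5.18 × 10^-3 mol
mass of Na2CO3 = 3.57 × 10^-3 × 105.99 = 0.379 g
% Na2CO3 = 0.379 / 0.814 × 100 = 46.5 %

46.5 %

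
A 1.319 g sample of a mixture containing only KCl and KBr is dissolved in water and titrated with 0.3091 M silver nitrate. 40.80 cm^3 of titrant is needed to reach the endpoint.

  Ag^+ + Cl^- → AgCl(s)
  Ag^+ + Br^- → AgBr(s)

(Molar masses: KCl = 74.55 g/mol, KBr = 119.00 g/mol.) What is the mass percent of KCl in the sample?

n(AgNO3) = 0.04080 × 0.3091 = 0.01261 mol
Let x = n(KCl), y = n(KBr).
Titrant: 1x + 1y = 0.01261;  mass: 74.55x + 119.00y = 1.319
Solving, x = 4.089 × 10^-3 mol, y = 8.523 × 10^-3 mol
mass of KCl = 4.089 × 10^-3 × 74.55 = 0.3048 g
% KCl = 0.3048 / 1.319 × 100 = 23.11 %

23.11 %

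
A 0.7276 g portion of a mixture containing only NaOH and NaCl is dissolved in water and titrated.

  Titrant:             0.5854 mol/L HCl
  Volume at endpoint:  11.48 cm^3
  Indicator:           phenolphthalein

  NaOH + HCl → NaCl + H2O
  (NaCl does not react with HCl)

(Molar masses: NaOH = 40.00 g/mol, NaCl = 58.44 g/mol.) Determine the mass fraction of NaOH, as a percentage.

36.95 %

n(HCl) = 0.01148 × 0.5854 = 6.720 × 10^-3 mol
Let x = n(NaOH), y = n(NaCl).
Titrant: 1x = 6.720 × 10^-3;  mass: 40.00x + 58.44y = 0.7276
Solving, x = 6.720 × 10^-3 mol, y = 7.851 × 10^-3 mol
mass of NaOH = 6.720 × 10^-3 × 40.00 = 0.2688 g
% NaOH = 0.2688 / 0.7276 × 100 = 36.95 %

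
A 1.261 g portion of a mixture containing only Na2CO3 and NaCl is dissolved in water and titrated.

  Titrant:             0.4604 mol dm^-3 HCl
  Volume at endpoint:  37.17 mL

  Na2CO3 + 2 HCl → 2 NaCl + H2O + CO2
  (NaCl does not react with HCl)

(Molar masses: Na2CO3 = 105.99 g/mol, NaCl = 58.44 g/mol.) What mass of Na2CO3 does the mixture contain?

n(HCl) = 0.03717 × 0.4604 = 0.01711 mol
Let x = n(Na2CO3), y = n(NaCl).
Titrant: 2x = 0.01711;  mass: 105.99x + 58.44y = 1.261
Solving, x = 8.557 × 10^-3 mol, y = 6.059 × 10^-3 mol
mass of Na2CO3 = 8.557 × 10^-3 × 105.99 = 0.9069 g

0.9069 g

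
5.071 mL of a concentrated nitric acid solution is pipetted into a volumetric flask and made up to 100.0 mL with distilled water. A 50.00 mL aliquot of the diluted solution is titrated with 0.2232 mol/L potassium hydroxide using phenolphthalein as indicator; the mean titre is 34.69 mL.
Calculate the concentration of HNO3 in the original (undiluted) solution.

3.054 mol/L

HNO3 + KOH → KNO3 + H2O
n(KOH) = 0.03469 × 0.2232 = 7.743 × 10^-3 mol
n(HNO3) in the aliquot = 7.743 × 10^-3 mol (1:1 ratio)
[HNO3]_dilute = 7.743 × 10^-3 / 0.05000 = 0.1549 mol/L
Dilution factor = 100.0 / 5.071 = 19.72
[HNO3]_stock = 0.1549 × 19.72 = 3.054 mol/L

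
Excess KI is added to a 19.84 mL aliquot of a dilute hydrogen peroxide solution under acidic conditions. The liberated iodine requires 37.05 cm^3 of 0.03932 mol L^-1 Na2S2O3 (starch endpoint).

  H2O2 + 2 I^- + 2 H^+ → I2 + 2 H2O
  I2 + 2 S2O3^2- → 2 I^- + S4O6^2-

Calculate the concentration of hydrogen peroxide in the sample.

0.03671 mol/L

n(S2O3^2-) = 0.03705 × 0.03932 = 1.457 × 10^-3 mol
n(I2) = n(S2O3^2-)/2 = 7.284 × 10^-4 mol
n(H2O2) in the aliquot = 7.284 × 10^-4 mol (1:1 ratio)
[H2O2] = 7.284 × 10^-4 / 0.01984 = 0.03671 mol/L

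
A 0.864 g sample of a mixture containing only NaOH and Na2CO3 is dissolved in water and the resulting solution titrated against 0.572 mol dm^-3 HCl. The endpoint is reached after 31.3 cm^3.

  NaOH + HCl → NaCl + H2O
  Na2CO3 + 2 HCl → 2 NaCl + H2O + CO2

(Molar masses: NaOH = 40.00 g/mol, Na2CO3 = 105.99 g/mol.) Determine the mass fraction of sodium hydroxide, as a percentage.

30.2 %

n(HCl) = 0.0313 × 0.572 = 0.0179 mol
Let x = n(NaOH), y = n(Na2CO3).
Titrant: 1x + 2y = 0.0179;  mass: 40.00x + 105.99y = 0.864
Solving, x = 6.53 × 10^-3 mol, y = 5.69 × 10^-3 mol
mass of NaOH = 6.53 × 10^-3 × 40.00 = 0.261 g
% NaOH = 0.261 / 0.864 × 100 = 30.2 %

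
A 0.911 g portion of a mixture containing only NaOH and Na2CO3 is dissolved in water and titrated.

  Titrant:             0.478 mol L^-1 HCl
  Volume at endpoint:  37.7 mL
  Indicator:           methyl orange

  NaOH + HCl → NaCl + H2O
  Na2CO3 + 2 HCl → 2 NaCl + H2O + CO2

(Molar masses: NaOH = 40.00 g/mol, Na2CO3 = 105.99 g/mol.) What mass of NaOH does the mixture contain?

0.135 g

n(HCl) = 0.0377 × 0.478 = 0.0180 mol
Let x = n(NaOH), y = n(Na2CO3).
Titrant: 1x + 2y = 0.0180;  mass: 40.00x + 105.99y = 0.911
Solving, x = 3.39 × 10^-3 mol, y = 7.32 × 10^-3 mol
mass of NaOH = 3.39 × 10^-3 × 40.00 = 0.135 g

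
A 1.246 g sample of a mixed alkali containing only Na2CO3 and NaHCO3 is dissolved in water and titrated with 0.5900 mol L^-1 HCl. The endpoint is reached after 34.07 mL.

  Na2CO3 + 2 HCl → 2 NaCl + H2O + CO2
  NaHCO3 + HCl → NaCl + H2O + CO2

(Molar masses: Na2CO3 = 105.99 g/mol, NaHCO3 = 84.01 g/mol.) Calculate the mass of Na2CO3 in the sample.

n(HCl) = 0.03407 × 0.5900 = 0.02010 mol
Let x = n(Na2CO3), y = n(NaHCO3).
Titrant: 2x + 1y = 0.02010;  mass: 105.99x + 84.01y = 1.246
Solving, x = 7.137 × 10^-3 mol, y = 5.827 × 10^-3 mol
mass of Na2CO3 = 7.137 × 10^-3 × 105.99 = 0.7565 g

0.7565 g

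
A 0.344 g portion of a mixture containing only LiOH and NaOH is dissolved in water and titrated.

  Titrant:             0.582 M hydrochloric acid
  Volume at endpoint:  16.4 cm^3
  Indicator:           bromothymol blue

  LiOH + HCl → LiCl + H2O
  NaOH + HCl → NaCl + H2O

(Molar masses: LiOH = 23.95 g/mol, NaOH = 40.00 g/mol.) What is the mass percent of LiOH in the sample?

n(HCl) = 0.0164 × 0.582 = 9.54 × 10^-3 mol
Let x = n(LiOH), y = n(NaOH).
Titrant: 1x + 1y = 9.54 × 10^-3;  mass: 23.95x + 40.00y = 0.344
Solving, x = 2.35 × 10^-3 mol, y = 7.19 × 10^-3 mol
mass of LiOH = 2.35 × 10^-3 × 23.95 = 0.0564 g
% LiOH = 0.0564 / 0.344 × 100 = 16.4 %

16.4 %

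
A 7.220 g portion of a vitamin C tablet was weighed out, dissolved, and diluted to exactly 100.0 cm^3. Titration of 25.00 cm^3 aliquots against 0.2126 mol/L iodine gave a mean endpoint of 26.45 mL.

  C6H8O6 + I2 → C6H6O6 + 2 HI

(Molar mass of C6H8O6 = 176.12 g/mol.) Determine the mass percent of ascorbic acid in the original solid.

n(I2) per titration = 0.02645 × 0.2126 = 5.623 × 10^-3 mol
n(C6H8O6) in each aliquot = 5.623 × 10^-3 mol (1:1 ratio)
n(C6H8O6) in the whole flask = 5.623 × 10^-3 × 100.0/25.00 = 0.02249 mol
mass of C6H8O6 = 0.02249 × 176.12 = 3.961 g
% C6H8O6 = 3.961 / 7.220 × 100 = 54.87 %

54.87 %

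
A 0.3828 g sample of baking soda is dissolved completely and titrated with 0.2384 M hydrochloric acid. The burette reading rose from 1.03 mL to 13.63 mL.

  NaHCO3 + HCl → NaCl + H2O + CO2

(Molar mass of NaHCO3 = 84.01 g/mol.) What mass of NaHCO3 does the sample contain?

n(HCl) = 0.01260 L × 0.2384 mol/L = 3.004 × 10^-3 mol
n(NaHCO3) = 3.004 × 10^-3 mol (1:1 ratio)
mass of NaHCO3 = 3.004 × 10^-3 × 84.01 g/mol = 0.2524 g

0.2524 g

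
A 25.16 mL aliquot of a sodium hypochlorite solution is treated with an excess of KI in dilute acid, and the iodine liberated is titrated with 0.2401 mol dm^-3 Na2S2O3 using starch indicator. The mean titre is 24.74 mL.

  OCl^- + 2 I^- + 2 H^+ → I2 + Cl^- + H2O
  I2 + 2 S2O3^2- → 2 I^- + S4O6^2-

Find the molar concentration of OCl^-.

0.1180 mol/L

n(S2O3^2-) = 0.02474 × 0.2401 = 5.940 × 10^-3 mol
n(I2) = n(S2O3^2-)/2 = 2.970 × 10^-3 mol
n(OCl^-) in the aliquot = 2.970 × 10^-3 mol (1:1 ratio)
[OCl^-] = 2.970 × 10^-3 / 0.02516 = 0.1180 mol/L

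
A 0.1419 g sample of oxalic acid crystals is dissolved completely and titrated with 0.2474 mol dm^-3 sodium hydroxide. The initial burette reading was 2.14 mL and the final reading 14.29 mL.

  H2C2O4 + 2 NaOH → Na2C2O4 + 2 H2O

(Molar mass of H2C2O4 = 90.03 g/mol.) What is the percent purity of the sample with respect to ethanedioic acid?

95.36 %

n(NaOH) = 0.01215 L × 0.2474 mol/L = 3.006 × 10^-3 mol
From the 1:2 ratio, n(H2C2O4) = 1/2 × 3.006 × 10^-3 = 1.503 × 10^-3 mol
mass of H2C2O4 = 1.503 × 10^-3 × 90.03 g/mol = 0.1353 g
% H2C2O4 = 0.1353 / 0.1419 × 100 = 95.36 %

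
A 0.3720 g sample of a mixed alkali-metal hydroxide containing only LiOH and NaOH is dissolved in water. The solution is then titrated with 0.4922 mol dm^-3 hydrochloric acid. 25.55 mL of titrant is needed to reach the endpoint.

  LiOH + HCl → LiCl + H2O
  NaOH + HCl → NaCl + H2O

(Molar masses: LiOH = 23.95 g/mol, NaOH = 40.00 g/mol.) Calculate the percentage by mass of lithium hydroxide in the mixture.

52.56 %

n(HCl) = 0.02555 × 0.4922 = 0.01258 mol
Let x = n(LiOH), y = n(NaOH).
Titrant: 1x + 1y = 0.01258;  mass: 23.95x + 40.00y = 0.3720
Solving, x = 8.164 × 10^-3 mol, y = 4.412 × 10^-3 mol
mass of LiOH = 8.164 × 10^-3 × 23.95 = 0.1955 g
% LiOH = 0.1955 / 0.3720 × 100 = 52.56 %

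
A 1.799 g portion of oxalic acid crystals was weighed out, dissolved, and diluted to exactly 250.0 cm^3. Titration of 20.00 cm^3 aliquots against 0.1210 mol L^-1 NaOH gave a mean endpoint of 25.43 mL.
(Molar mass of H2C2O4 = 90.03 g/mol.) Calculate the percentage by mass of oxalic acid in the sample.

H2C2O4 + 2 NaOH → Na2C2O4 + 2 H2O
n(NaOH) per titration = 0.02543 × 0.1210 = 3.077 × 10^-3 mol
From the 1:2 ratio, n(H2C2O4) in each aliquot = 1/2 × 3.077 × 10^-3 = 1.539 × 10^-3 mol
n(H2C2O4) in the whole flask = 1.539 × 10^-3 × 250.0/20.00 = 0.01923 mol
mass of H2C2O4 = 0.01923 × 90.03 = 1.731 g
% H2C2O4 = 1.731 / 1.799 × 100 = 96.24 %

96.24 %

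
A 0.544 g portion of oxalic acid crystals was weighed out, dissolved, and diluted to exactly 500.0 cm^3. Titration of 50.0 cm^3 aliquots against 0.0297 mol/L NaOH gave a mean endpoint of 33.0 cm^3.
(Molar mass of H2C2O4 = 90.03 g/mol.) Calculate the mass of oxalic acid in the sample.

0.441 g

H2C2O4 + 2 NaOH → Na2C2O4 + 2 H2O
n(NaOH) per titration = 0.0330 × 0.0297 = 9.80 × 10^-4 mol
From the 1:2 ratio, n(H2C2O4) in each aliquot = 1/2 × 9.80 × 10^-4 = 4.90 × 10^-4 mol
n(H2C2O4) in the whole flask = 4.90 × 10^-4 × 500.0/50.0 = 4.90 × 10^-3 mol
mass of H2C2O4 = 4.90 × 10^-3 × 90.03 = 0.441 g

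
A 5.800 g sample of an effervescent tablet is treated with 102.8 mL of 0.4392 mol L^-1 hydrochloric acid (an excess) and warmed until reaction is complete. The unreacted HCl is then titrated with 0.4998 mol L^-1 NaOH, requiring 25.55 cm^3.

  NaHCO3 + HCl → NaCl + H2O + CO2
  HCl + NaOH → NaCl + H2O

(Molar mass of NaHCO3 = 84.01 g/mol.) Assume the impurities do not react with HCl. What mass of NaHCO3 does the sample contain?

2.720 g

n(HCl) added = 0.1028 × 0.4392 = 0.04515 mol
n(NaOH) used in back-titration = 0.02555 × 0.4998 = 0.01277 mol
n(HCl) left over = 0.01277 mol (1:1 ratio)
n(HCl) consumed by analyte = 0.04515 − 0.01277 = 0.03238 mol
n(NaHCO3) = 0.03238 mol (1:1 ratio)
mass of NaHCO3 = 0.03238 × 84.01 = 2.720 g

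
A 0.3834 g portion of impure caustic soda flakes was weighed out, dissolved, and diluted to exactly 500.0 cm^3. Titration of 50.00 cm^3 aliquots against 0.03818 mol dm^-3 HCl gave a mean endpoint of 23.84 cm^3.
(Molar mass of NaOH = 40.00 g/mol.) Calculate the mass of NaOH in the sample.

NaOH + HCl → NaCl + H2O
n(HCl) per titration = 0.02384 × 0.03818 = 9.102 × 10^-4 mol
n(NaOH) in each aliquot = 9.102 × 10^-4 mol (1:1 ratio)
n(NaOH) in the whole flask = 9.102 × 10^-4 × 500.0/50.00 = 9.102 × 10^-3 mol
mass of NaOH = 9.102 × 10^-3 × 40.00 = 0.3641 g

0.3641 g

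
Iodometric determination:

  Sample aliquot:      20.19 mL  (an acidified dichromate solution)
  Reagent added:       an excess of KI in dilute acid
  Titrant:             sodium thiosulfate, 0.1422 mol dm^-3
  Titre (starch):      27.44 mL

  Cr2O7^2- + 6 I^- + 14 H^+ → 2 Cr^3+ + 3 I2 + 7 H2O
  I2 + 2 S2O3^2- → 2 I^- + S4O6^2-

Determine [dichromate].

0.03221 mol/L

n(S2O3^2-) = 0.02744 × 0.1422 = 3.902 × 10^-3 mol
n(I2) = n(S2O3^2-)/2 = 1.951 × 10^-3 mol
From the 1:3 ratio, n(Cr2O7^2-) in the aliquot = 1/3 × 1.951 × 10^-3 = 6.503 × 10^-4 mol
[Cr2O7^2-] = 6.503 × 10^-4 / 0.02019 = 0.03221 mol/L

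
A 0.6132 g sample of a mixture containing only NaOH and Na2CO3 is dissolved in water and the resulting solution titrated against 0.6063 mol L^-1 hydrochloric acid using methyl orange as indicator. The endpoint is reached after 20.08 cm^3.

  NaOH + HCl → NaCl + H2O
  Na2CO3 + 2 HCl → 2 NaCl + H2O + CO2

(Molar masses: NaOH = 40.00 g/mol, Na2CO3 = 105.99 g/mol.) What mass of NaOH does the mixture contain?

0.09846 g

n(HCl) = 0.02008 × 0.6063 = 0.01217 mol
Let x = n(NaOH), y = n(Na2CO3).
Titrant: 1x + 2y = 0.01217;  mass: 40.00x + 105.99y = 0.6132
Solving, x = 2.462 × 10^-3 mol, y = 4.856 × 10^-3 mol
mass of NaOH = 2.462 × 10^-3 × 40.00 = 0.09846 g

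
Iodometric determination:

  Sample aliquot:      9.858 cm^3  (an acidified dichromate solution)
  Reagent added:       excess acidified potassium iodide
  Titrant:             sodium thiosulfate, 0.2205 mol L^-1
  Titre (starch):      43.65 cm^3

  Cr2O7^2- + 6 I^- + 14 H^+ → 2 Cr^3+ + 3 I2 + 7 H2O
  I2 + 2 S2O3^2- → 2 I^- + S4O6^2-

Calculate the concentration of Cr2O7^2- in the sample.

0.1627 mol/L

n(S2O3^2-) = 0.04365 × 0.2205 = 9.625 × 10^-3 mol
n(I2) = n(S2O3^2-)/2 = 4.812 × 10^-3 mol
From the 1:3 ratio, n(Cr2O7^2-) in the aliquot = 1/3 × 4.812 × 10^-3 = 1.604 × 10^-3 mol
[Cr2O7^2-] = 1.604 × 10^-3 / 0.009858 = 0.1627 mol/L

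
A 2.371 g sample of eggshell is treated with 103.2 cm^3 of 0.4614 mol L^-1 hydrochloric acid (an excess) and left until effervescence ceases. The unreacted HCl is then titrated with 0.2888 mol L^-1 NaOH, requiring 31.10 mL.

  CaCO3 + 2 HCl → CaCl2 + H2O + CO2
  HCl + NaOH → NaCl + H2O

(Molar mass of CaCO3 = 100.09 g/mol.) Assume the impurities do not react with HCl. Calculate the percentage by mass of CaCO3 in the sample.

81.55 %

n(HCl) added = 0.1032 × 0.4614 = 0.04762 mol
n(NaOH) used in back-titration = 0.03110 × 0.2888 = 8.982 × 10^-3 mol
n(HCl) left over = 8.982 × 10^-3 mol (1:1 ratio)
n(HCl) consumed by analyte = 0.04762 − 8.982 × 10^-3 = 0.03863 mol
From the 1:2 ratio, n(CaCO3) = 1/2 × 0.03863 = 0.01932 mol
mass of CaCO3 = 0.01932 × 100.09 = 1.933 g
% CaCO3 = 1.933 / 2.371 × 100 = 81.55 %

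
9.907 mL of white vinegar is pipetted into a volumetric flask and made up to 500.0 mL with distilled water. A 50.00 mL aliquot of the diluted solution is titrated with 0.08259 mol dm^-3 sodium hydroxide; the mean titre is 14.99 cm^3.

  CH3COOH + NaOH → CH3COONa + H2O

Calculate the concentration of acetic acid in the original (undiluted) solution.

n(NaOH) = 0.01499 × 0.08259 = 1.238 × 10^-3 mol
n(CH3COOH) in the aliquot = 1.238 × 10^-3 mol (1:1 ratio)
[CH3COOH]_dilute = 1.238 × 10^-3 / 0.05000 = 0.02476 mol/L
Dilution factor = 500.0 / 9.907 = 50.47
[CH3COOH]_stock = 0.02476 × 50.47 = 1.250 mol/L

1.250 mol/L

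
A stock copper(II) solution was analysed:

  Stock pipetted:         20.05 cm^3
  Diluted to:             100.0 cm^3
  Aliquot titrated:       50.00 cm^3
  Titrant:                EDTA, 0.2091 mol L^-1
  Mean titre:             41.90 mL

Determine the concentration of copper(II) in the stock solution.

Cu^2+ + EDTA^4- → [Cu(EDTA)]^2-
n(EDTA) = 0.04190 × 0.2091 = 8.761 × 10^-3 mol
n(Cu2+) in the aliquot = 8.761 × 10^-3 mol (1:1 ratio)
[Cu2+]_dilute = 8.761 × 10^-3 / 0.05000 = 0.1752 mol/L
Dilution factor = 100.0 / 20.05 = 4.988
[Cu2+]_stock = 0.1752 × 4.988 = 0.8739 mol/L

0.8739 mol/L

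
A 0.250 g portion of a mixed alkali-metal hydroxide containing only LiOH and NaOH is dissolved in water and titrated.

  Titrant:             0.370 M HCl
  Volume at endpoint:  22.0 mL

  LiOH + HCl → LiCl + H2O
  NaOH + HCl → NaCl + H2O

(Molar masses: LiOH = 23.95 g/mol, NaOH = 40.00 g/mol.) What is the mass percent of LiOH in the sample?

45.1 %

n(HCl) = 0.0220 × 0.370 = 8.14 × 10^-3 mol
Let x = n(LiOH), y = n(NaOH).
Titrant: 1x + 1y = 8.14 × 10^-3;  mass: 23.95x + 40.00y = 0.250
Solving, x = 4.71 × 10^-3 mol, y = 3.43 × 10^-3 mol
mass of LiOH = 4.71 × 10^-3 × 23.95 = 0.113 g
% LiOH = 0.113 / 0.250 × 100 = 45.1 %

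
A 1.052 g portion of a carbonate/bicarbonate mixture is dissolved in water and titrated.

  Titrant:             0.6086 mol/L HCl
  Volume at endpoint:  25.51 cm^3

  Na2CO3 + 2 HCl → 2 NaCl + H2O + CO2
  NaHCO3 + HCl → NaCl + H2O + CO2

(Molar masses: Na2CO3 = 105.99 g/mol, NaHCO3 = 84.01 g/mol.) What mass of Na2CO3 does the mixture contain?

n(HCl) = 0.02551 × 0.6086 = 0.01553 mol
Let x = n(Na2CO3), y = n(NaHCO3).
Titrant: 2x + 1y = 0.01553;  mass: 105.99x + 84.01y = 1.052
Solving, x = 4.067 × 10^-3 mol, y = 7.391 × 10^-3 mol
mass of Na2CO3 = 4.067 × 10^-3 × 105.99 = 0.4311 g

0.4311 g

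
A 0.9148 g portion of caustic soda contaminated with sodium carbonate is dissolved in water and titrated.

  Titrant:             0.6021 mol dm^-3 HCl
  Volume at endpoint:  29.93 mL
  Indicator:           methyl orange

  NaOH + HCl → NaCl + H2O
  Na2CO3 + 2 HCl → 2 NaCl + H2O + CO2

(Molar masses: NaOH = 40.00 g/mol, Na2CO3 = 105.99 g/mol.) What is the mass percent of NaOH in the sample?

n(HCl) = 0.02993 × 0.6021 = 0.01802 mol
Let x = n(NaOH), y = n(Na2CO3).
Titrant: 1x + 2y = 0.01802;  mass: 40.00x + 105.99y = 0.9148
Solving, x = 3.095 × 10^-3 mol, y = 7.463 × 10^-3 mol
mass of NaOH = 3.095 × 10^-3 × 40.00 = 0.1238 g
% NaOH = 0.1238 / 0.9148 × 100 = 13.53 %

13.53 %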